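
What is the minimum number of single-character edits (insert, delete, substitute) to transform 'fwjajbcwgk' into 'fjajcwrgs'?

Let D[i][j] be the edit distance between the first i characters of 'fwjajbcwgk' and the first j characters of 'fjajcwrgs', with D[i][0] = i, D[0][j] = j, and D[i][j] = D[i-1][j-1] if the characters match, else 1 + min(D[i-1][j], D[i][j-1], D[i-1][j-1]). Filling the table (rows: prefixes of 'fwjajbcwgk', columns: prefixes of 'fjajcwrgs'):
     ε  f  j  a  j  c  w  r  g  s
  ε  0  1  2  3  4  5  6  7  8  9
  f  1  0  1  2  3  4  5  6  7  8
  w  2  1  1  2  3  4  4  5  6  7
  j  3  2  1  2  2  3  4  5  6  7
  a  4  3  2  1  2  3  4  5  6  7
  j  5  4  3  2  1  2  3  4  5  6
  b  6  5  4  3  2  2  3  4  5  6
  c  7  6  5  4  3  2  3  4  5  6
  w  8  7  6  5  4  3  2  3  4  5
  g  9  8  7  6  5  4  3  3  3  4
  k 10  9  8  7  6  5  4  4  4  4
The bottom-right entry gives D[10][9] = 4, so no sequence of fewer than 4 edits works. Backtracking through the table gives one optimal edit sequence (4 edits):
  fwjajbcwgk → fjajbcwgk (del w @2)
  fjajbcwgk → fjajcwgk (del b @5)
  fjajcwgk → fjajcwrgk (ins r @7)
  fjajcwrgk → fjajcwrgs (sub k→s @9)
Edit distance = 4.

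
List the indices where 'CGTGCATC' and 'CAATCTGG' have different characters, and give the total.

Differing positions: 2, 3, 4, 6, 7, 8. Hamming distance = 6.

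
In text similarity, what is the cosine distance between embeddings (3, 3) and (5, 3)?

With u = (3, 3), v = (5, 3):
u·v = 3·5 + 3·3 = 15 + 9 = 24.
|u| = √(3² + 3²) = √18, |v| = √(5² + 3²) = √34, so |u||v| = √(18·34) = √612.
cos θ = (u·v)/(|u||v|) = 24/√612 ≈ 0.9701
Cosine distance = 1 - cos θ ≈ 1 - 0.9701 = 0.0299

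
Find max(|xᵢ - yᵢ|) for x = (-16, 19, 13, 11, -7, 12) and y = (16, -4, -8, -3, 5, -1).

max(|x_i - y_i|) = max(|-16 - 16|, |19 - (-4)|, |13 - (-8)|, |11 - (-3)|, |-7 - 5|, |12 - (-1)|) = max(32, 23, 21, 14, 12, 13) = 32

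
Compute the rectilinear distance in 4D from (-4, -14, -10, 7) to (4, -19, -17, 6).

Σ|x_i - y_i| = |-4 - 4| + |-14 - (-19)| + |-10 - (-17)| + |7 - 6| = 8 + 5 + 7 + 1 = 21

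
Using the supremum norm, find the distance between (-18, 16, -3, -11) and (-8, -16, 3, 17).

max(|x_i - y_i|) = max(|-18 - (-8)|, |16 - (-16)|, |-3 - 3|, |-11 - 17|) = max(10, 32, 6, 28) = 32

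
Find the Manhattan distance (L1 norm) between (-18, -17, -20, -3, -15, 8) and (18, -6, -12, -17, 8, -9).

Σ|x_i - y_i| = |-18 - 18| + |-17 - (-6)| + |-20 - (-12)| + |-3 - (-17)| + |-15 - 8| + |8 - (-9)| = 36 + 11 + 8 + 14 + 23 + 17 = 109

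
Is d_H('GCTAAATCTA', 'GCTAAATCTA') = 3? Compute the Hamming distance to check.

Differing positions: none. Hamming distance = 0, so the claim that d_H = 3 is false.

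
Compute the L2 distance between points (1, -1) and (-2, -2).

(Σ|x_i - y_i|^2)^(1/2) = (|1 - (-2)|^2 + |-1 - (-2)|^2)^(1/2)
= (3^2 + 1^2)^(1/2) = (9 + 1)^(1/2) = (10)^(1/2) ≈ 3.1623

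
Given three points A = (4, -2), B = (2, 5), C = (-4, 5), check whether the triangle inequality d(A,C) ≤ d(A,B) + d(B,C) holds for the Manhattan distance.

d(A,B) = 2 + 7 = 9, d(B,C) = 6 + 0 = 6, d(A,C) = 8 + 7 = 15.
d(A,C) = 15 ≤ 9 + 6 = 15. Triangle inequality is satisfied.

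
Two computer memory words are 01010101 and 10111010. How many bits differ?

Differing positions: 1, 2, 3, 5, 6, 7, 8. Hamming distance = 7.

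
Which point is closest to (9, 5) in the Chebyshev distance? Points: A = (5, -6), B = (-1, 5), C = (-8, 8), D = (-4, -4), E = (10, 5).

Distances: d(A) = 11, d(B) = 10, d(C) = 17, d(D) = 13, d(E) = 1. Nearest: E = (10, 5) with distance 1.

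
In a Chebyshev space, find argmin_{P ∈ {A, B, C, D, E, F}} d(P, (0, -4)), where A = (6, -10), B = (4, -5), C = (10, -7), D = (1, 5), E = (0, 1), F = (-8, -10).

Distances: d(A) = 6, d(B) = 4, d(C) = 10, d(D) = 9, d(E) = 5, d(F) = 8. Nearest: B = (4, -5) with distance 4.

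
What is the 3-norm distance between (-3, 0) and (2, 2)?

(Σ|x_i - y_i|^3)^(1/3) = (|-3 - 2|^3 + |0 - 2|^3)^(1/3)
= (5^3 + 2^3)^(1/3) = (125 + 8)^(1/3) = (133)^(1/3) ≈ 5.1045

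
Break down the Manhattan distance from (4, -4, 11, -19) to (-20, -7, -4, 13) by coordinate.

Σ|x_i - y_i| = |4 - (-20)| + |-4 - (-7)| + |11 - (-4)| + |-19 - 13| = 24 + 3 + 15 + 32 = 74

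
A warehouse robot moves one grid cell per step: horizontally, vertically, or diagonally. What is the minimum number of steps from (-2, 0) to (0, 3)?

max(|x_i - y_i|) = max(|-2 - 0|, |0 - 3|) = max(2, 3) = 3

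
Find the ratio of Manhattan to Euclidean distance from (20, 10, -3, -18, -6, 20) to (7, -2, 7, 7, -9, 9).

L1 = |20 - 7| + |10 - (-2)| + |-3 - 7| + |-18 - 7| + |-6 - (-9)| + |20 - 9| = 13 + 12 + 10 + 25 + 3 + 11 = 74
L2 = √(13² + 12² + 10² + 25² + 3² + 11²) = √1168 ≈ 34.176
L1 ≥ L2 always (equality iff movement is along one axis); L1 > L2 here.
Ratio L1/L2 = 74/√1168 ≈ 2.1653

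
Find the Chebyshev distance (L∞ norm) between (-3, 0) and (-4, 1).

max(|x_i - y_i|) = max(|-3 - (-4)|, |0 - 1|) = max(1, 1) = 1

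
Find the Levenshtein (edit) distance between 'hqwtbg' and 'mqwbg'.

Let D[i][j] be the edit distance between the first i characters of 'hqwtbg' and the first j characters of 'mqwbg', with D[i][0] = i, D[0][j] = j, and D[i][j] = D[i-1][j-1] if the characters match, else 1 + min(D[i-1][j], D[i][j-1], D[i-1][j-1]). Filling the table (rows: prefixes of 'hqwtbg', columns: prefixes of 'mqwbg'):
     ε  m  q  w  b  g
  ε  0  1  2  3  4  5
  h  1  1  2  3  4  5
  q  2  2  1  2  3  4
  w  3  3  2  1  2  3
  t  4  4  3  2  2  3
  b  5  5  4  3  2  3
  g  6  6  5  4  3  2
The bottom-right entry gives D[6][5] = 2, so no sequence of fewer than 2 edits works. Backtracking through the table gives one optimal edit sequence (2 edits):
  hqwtbg → mqwtbg (sub h→m @1)
  mqwtbg → mqwbg (del t @4)
Edit distance = 2.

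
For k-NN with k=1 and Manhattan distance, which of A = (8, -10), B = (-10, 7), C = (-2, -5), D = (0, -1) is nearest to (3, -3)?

Distances: d(A) = 12, d(B) = 23, d(C) = 7, d(D) = 5. Nearest: D = (0, -1) with distance 5.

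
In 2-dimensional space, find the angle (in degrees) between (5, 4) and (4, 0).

With u = (5, 4), v = (4, 0):
u·v = 5·4 + 4·0 = 20 + 0 = 20.
|u| = √(5² + 4²) = √41, |v| = √(4² + 0²) = √16, so |u||v| = √(41·16) = √656.
cos θ = (u·v)/(|u||v|) = 20/√656 ≈ 0.780869
θ = arccos(0.780869) ≈ 38.66°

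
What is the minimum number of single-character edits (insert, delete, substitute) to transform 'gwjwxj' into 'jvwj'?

Let D[i][j] be the edit distance between the first i characters of 'gwjwxj' and the first j characters of 'jvwj', with D[i][0] = i, D[0][j] = j, and D[i][j] = D[i-1][j-1] if the characters match, else 1 + min(D[i-1][j], D[i][j-1], D[i-1][j-1]). Filling the table (rows: prefixes of 'gwjwxj', columns: prefixes of 'jvwj'):
     ε  j  v  w  j
  ε  0  1  2  3  4
  g  1  1  2  3  4
  w  2  2  2  2  3
  j  3  2  3  3  2
  w  4  3  3  3  3
  x  5  4  4  4  4
  j  6  5  5  5  4
The bottom-right entry gives D[6][4] = 4, so no sequence of fewer than 4 edits works. Backtracking through the table gives one optimal edit sequence (4 edits):
  gwjwxj → wjwxj (del g @1)
  wjwxj → jwxj (del w @1)
  jwxj → jvxj (sub w→v @2)
  jvxj → jvwj (sub x→w @3)
Edit distance = 4.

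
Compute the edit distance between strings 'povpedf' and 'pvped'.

Let D[i][j] be the edit distance between the first i characters of 'povpedf' and the first j characters of 'pvped', with D[i][0] = i, D[0][j] = j, and D[i][j] = D[i-1][j-1] if the characters match, else 1 + min(D[i-1][j], D[i][j-1], D[i-1][j-1]). Filling the table (rows: prefixes of 'povpedf', columns: prefixes of 'pvped'):
     ε  p  v  p  e  d
  ε  0  1  2  3  4  5
  p  1  0  1  2  3  4
  o  2  1  1  2  3  4
  v  3  2  1  2  3  4
  p  4  3  2  1  2  3
  e  5  4  3  2  1  2
  d  6  5  4  3  2  1
  f  7  6  5  4  3  2
The bottom-right entry gives D[7][5] = 2, so no sequence of fewer than 2 edits works. Backtracking through the table gives one optimal edit sequence (2 edits):
  povpedf → pvpedf (del o @2)
  pvpedf → pvped (del f @6)
Edit distance = 2.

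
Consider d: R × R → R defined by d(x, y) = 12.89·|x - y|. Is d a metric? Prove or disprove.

Yes. Since |x - y| is a metric on R and 12.89 > 0, the positive scalar multiple 12.89·|x - y| is also a metric: scaling by a positive constant preserves non-negativity, identity (d=0 ⟺ |x-y|=0 ⟺ x=y), symmetry, and the triangle inequality.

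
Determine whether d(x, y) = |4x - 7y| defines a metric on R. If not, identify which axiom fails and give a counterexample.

No. d fails symmetry: d(3, 2) = |4·3 - 7·2| = |-2| = 2, but d(2, 3) = |4·2 - 7·3| = |-13| = 13. Since 2 ≠ 13, d(x,y) ≠ d(y,x) in general.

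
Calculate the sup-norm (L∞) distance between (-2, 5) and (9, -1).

max(|x_i - y_i|) = max(|-2 - 9|, |5 - (-1)|) = max(11, 6) = 11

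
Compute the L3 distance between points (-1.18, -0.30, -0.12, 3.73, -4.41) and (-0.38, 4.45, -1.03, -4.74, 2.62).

(Σ|x_i - y_i|^3)^(1/3) = (|-1.18 - (-0.38)|^3 + |-0.3 - 4.45|^3 + |-0.12 - (-1.03)|^3 + |3.73 - (-4.74)|^3 + |-4.41 - 2.62|^3)^(1/3)
= (0.8^3 + 4.75^3 + 0.91^3 + 8.47^3 + 7.03^3)^(1/3) ≈ (0.512 + 107.1719 + 0.7536 + 607.6454 + 347.4289)^(1/3) = (1063.5118)^(1/3) ≈ 10.2074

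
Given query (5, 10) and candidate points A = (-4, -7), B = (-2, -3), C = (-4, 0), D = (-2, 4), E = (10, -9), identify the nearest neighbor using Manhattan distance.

Distances: d(A) = 26, d(B) = 20, d(C) = 19, d(D) = 13, d(E) = 24. Nearest: D = (-2, 4) with distance 13.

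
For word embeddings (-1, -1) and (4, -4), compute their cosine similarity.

With u = (-1, -1), v = (4, -4):
u·v = (-1)·4 + (-1)·(-4) = (-4) + 4 = 0.
|u| = √((-1)² + (-1)²) = √2, |v| = √(4² + (-4)²) = √32, so |u||v| = √(2·32) = √64 = 8.
cos θ = (u·v)/(|u||v|) = 0/8 = 0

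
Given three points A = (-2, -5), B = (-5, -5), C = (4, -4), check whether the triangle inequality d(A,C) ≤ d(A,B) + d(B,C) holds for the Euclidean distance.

d(A,B) = √(3² + 0²) = √9 = 3, d(B,C) = √(9² + 1²) = √82 ≈ 9.0554, d(A,C) = √(6² + 1²) = √37 ≈ 6.0828.
d(A,C) ≈ 6.0828 ≤ 3 + 9.0554 = 12.0554. Triangle inequality is satisfied.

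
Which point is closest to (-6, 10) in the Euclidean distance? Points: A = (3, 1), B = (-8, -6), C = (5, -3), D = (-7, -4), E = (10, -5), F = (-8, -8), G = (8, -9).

Distances: d(A) ≈ 12.7279, d(B) ≈ 16.1245, d(C) ≈ 17.0294, d(D) ≈ 14.0357, d(E) ≈ 21.9317, d(F) ≈ 18.1108, d(G) ≈ 23.6008. Nearest: A = (3, 1) with distance 12.7279.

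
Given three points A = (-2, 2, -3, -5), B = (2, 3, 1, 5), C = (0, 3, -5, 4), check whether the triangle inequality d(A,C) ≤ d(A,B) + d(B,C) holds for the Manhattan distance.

d(A,B) = 4 + 1 + 4 + 10 = 19, d(B,C) = 2 + 0 + 6 + 1 = 9, d(A,C) = 2 + 1 + 2 + 9 = 14.
d(A,C) = 14 ≤ 19 + 9 = 28. Triangle inequality is satisfied.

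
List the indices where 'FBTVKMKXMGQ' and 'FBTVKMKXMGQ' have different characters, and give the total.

Differing positions: none. Hamming distance = 0.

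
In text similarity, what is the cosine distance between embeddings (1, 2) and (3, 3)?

With u = (1, 2), v = (3, 3):
u·v = 1·3 + 2·3 = 3 + 6 = 9.
|u| = √(1² + 2²) = √5, |v| = √(3² + 3²) = √18, so |u||v| = √(5·18) = √90.
cos θ = (u·v)/(|u||v|) = 9/√90 ≈ 0.9487
Cosine distance = 1 - cos θ ≈ 1 - 0.9487 = 0.0513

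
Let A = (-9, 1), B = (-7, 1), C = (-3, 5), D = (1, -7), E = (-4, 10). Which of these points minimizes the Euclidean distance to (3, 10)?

Distances: d(A) = 15, d(B) ≈ 13.4536, d(C) ≈ 7.8102, d(D) ≈ 17.1172, d(E) = 7. Nearest: E = (-4, 10) with distance 7.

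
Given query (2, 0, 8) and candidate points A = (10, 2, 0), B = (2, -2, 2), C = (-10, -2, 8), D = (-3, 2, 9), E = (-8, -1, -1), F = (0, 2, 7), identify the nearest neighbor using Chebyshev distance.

Distances: d(A) = 8, d(B) = 6, d(C) = 12, d(D) = 5, d(E) = 10, d(F) = 2. Nearest: F = (0, 2, 7) with distance 2.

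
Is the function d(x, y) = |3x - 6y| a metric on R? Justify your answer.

No. d fails symmetry: d(4, 3) = |3·4 - 6·3| = |-6| = 6, but d(3, 4) = |3·3 - 6·4| = |-15| = 15. Since 6 ≠ 15, d(x,y) ≠ d(y,x) in general.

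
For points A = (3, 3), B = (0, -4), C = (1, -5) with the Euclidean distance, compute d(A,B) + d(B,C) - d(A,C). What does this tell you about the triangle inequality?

d(A,B) = √(3² + 7²) = √58 ≈ 7.6158, d(B,C) = √(1² + 1²) = √2 ≈ 1.4142, d(A,C) = √(2² + 8²) = √68 ≈ 8.2462.
d(A,B) + d(B,C) - d(A,C) = 7.6158 + 1.4142 - 8.2462 = 9.03 - 8.2462 = 0.7838 (to 4 decimal places). This is ≥ 0, so the triangle inequality holds for these points.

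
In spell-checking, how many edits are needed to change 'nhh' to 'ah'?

Let D[i][j] be the edit distance between the first i characters of 'nhh' and the first j characters of 'ah', with D[i][0] = i, D[0][j] = j, and D[i][j] = D[i-1][j-1] if the characters match, else 1 + min(D[i-1][j], D[i][j-1], D[i-1][j-1]). Filling the table (rows: prefixes of 'nhh', columns: prefixes of 'ah'):
     ε  a  h
  ε  0  1  2
  n  1  1  2
  h  2  2  1
  h  3  3  2
The bottom-right entry gives D[3][2] = 2, so no sequence of fewer than 2 edits works. Backtracking through the table gives one optimal edit sequence (2 edits):
  nhh → hh (del n @1)
  hh → ah (sub h→a @1)
Edit distance = 2.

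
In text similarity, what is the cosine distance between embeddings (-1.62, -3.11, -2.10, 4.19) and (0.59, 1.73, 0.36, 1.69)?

With u = (-1.62, -3.11, -2.10, 4.19), v = (0.59, 1.73, 0.36, 1.69):
u·v = (-1.62)·0.59 + (-3.11)·1.73 + (-2.1)·0.36 + 4.19·1.69 = (-0.9558) + (-5.3803) + (-0.756) + 7.0811 = -0.011.
|u| = √((-1.62)² + (-3.11)² + (-2.1)² + 4.19²) = √(2.6244 + 9.6721 + 4.41 + 17.5561) = √34.2626, |v| = √(0.59² + 1.73² + 0.36² + 1.69²) = √(0.3481 + 2.9929 + 0.1296 + 2.8561) = √6.3267.
cos θ = (u·v)/(|u||v|) = -0.011/(√34.2626·√6.3267) ≈ -0.0007
Cosine distance = 1 - cos θ ≈ 1 - (-0.0007) = 1.0007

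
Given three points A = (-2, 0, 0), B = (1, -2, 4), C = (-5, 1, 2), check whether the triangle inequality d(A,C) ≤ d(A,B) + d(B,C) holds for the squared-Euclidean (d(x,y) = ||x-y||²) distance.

d(A,B) = 3² + 2² + 4² = 29, d(B,C) = 6² + 3² + 2² = 49, d(A,C) = 3² + 1² + 2² = 14.
d(A,C) = 14 ≤ 29 + 49 = 78. Triangle inequality is satisfied.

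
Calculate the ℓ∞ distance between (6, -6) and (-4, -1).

max(|x_i - y_i|) = max(|6 - (-4)|, |-6 - (-1)|) = max(10, 5) = 10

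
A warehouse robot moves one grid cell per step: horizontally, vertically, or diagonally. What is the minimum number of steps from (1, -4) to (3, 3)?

max(|x_i - y_i|) = max(|1 - 3|, |-4 - 3|) = max(2, 7) = 7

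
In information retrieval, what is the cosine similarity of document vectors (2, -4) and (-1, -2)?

With u = (2, -4), v = (-1, -2):
u·v = 2·(-1) + (-4)·(-2) = (-2) + 8 = 6.
|u| = √(2² + (-4)²) = √20, |v| = √((-1)² + (-2)²) = √5, so |u||v| = √(20·5) = √100 = 10.
cos θ = (u·v)/(|u||v|) = 6/10 = 0.6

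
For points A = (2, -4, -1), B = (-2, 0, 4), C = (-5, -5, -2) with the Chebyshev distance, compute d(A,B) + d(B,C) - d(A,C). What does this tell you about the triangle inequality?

d(A,B) = max(4, 4, 5) = 5, d(B,C) = max(3, 5, 6) = 6, d(A,C) = max(7, 1, 1) = 7.
d(A,B) + d(B,C) - d(A,C) = 5 + 6 - 7 = 11 - 7 = 4. This is ≥ 0, so the triangle inequality holds for these points.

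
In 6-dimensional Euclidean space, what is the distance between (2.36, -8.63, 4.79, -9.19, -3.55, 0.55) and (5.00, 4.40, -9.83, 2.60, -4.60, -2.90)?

√(Σ(x_i - y_i)²) = √((2.36 - 5)² + (-8.63 - 4.4)² + (4.79 - (-9.83))² + (-9.19 - 2.6)² + (-3.55 - (-4.6))² + (0.55 - (-2.9))²)
= √((-2.64)² + (-13.03)² + 14.62² + (-11.79)² + 1.05² + 3.45²) = √(6.9696 + 169.7809 + 213.7444 + 139.0041 + 1.1025 + 11.9025) = √542.504 ≈ 23.2917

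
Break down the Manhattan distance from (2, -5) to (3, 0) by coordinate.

Σ|x_i - y_i| = |2 - 3| + |-5 - 0| = 1 + 5 = 6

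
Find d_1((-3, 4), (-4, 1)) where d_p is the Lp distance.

Σ|x_i - y_i| = |-3 - (-4)| + |4 - 1| = 1 + 3 = 4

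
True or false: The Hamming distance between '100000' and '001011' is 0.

Differing positions: 1, 3, 5, 6. Hamming distance = 4, so the claim that d_H = 0 is false.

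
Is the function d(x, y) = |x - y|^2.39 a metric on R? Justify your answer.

No. d(x,y) = |x-y|^2.39 fails the triangle inequality since p = 2.39 > 1. Counterexample: x = 2, y = 14, z = 16. d(x,z) = |2 - 16|^2.39 = 14^2.39 ≈ 548.5876, but d(x,y) + d(y,z) = 12^2.39 + 2^2.39 ≈ 379.5274 + 5.2416 = 384.769. Since 548.5876 > 384.769, the triangle inequality is violated.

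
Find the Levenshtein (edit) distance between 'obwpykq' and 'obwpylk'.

Let D[i][j] be the edit distance between the first i characters of 'obwpykq' and the first j characters of 'obwpylk', with D[i][0] = i, D[0][j] = j, and D[i][j] = D[i-1][j-1] if the characters match, else 1 + min(D[i-1][j], D[i][j-1], D[i-1][j-1]). Filling the table (rows: prefixes of 'obwpykq', columns: prefixes of 'obwpylk'):
     ε  o  b  w  p  y  l  k
  ε  0  1  2  3  4  5  6  7
  o  1  0  1  2  3  4  5  6
  b  2  1  0  1  2  3  4  5
  w  3  2  1  0  1  2  3  4
  p  4  3  2  1  0  1  2  3
  y  5  4  3  2  1  0  1  2
  k  6  5  4  3  2  1  1  1
  q  7  6  5  4  3  2  2  2
The bottom-right entry gives D[7][7] = 2, so no sequence of fewer than 2 edits works. Backtracking through the table gives one optimal edit sequence (2 edits):
  obwpykq → obwpylq (sub k→l @6)
  obwpylq → obwpylk (sub q→k @7)
Edit distance = 2.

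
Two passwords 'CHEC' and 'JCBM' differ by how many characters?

Differing positions: 1, 2, 3, 4. Hamming distance = 4.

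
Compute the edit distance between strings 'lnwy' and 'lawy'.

Let D[i][j] be the edit distance between the first i characters of 'lnwy' and the first j characters of 'lawy', with D[i][0] = i, D[0][j] = j, and D[i][j] = D[i-1][j-1] if the characters match, else 1 + min(D[i-1][j], D[i][j-1], D[i-1][j-1]). Filling the table (rows: prefixes of 'lnwy', columns: prefixes of 'lawy'):
     ε  l  a  w  y
  ε  0  1  2  3  4
  l  1  0  1  2  3
  n  2  1  1  2  3
  w  3  2  2  1  2
  y  4  3  3  2  1
The bottom-right entry gives D[4][4] = 1, so no sequence of fewer than 1 edit works. Backtracking through the table gives one optimal edit sequence (1 edit):
  lnwy → lawy (sub n→a @2)
Edit distance = 1.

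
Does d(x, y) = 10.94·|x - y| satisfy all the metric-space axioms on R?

Yes. Since |x - y| is a metric on R and 10.94 > 0, the positive scalar multiple 10.94·|x - y| is also a metric: scaling by a positive constant preserves non-negativity, identity (d=0 ⟺ |x-y|=0 ⟺ x=y), symmetry, and the triangle inequality.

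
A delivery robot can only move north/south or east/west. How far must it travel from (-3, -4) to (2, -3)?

Σ|x_i - y_i| = |-3 - 2| + |-4 - (-3)| = 5 + 1 = 6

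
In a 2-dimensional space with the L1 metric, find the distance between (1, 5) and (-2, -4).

Σ|x_i - y_i| = |1 - (-2)| + |5 - (-4)| = 3 + 9 = 12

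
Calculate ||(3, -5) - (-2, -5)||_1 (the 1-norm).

Σ|x_i - y_i| = |3 - (-2)| + |-5 - (-5)| = 5 + 0 = 5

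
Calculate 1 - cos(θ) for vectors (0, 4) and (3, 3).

With u = (0, 4), v = (3, 3):
u·v = 0·3 + 4·3 = 0 + 12 = 12.
|u| = √(0² + 4²) = √16, |v| = √(3² + 3²) = √18, so |u||v| = √(16·18) = √288.
cos θ = (u·v)/(|u||v|) = 12/√288 ≈ 0.7071
Cosine distance = 1 - cos θ ≈ 1 - 0.7071 = 0.2929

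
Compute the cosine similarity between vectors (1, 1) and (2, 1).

With u = (1, 1), v = (2, 1):
u·v = 1·2 + 1·1 = 2 + 1 = 3.
|u| = √(1² + 1²) = √2, |v| = √(2² + 1²) = √5, so |u||v| = √(2·5) = √10.
cos θ = (u·v)/(|u||v|) = 3/√10 ≈ 0.9487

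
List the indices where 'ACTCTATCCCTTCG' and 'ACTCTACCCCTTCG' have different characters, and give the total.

Differing positions: 7. Hamming distance = 1.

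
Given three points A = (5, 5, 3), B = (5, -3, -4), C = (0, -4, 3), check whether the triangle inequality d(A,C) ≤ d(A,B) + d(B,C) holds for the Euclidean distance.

d(A,B) = √(0² + 8² + 7²) = √113 ≈ 10.6301, d(B,C) = √(5² + 1² + 7²) = √75 ≈ 8.6603, d(A,C) = √(5² + 9² + 0²) = √106 ≈ 10.2956.
d(A,C) ≈ 10.2956 ≤ 10.6301 + 8.6603 = 19.2904. Triangle inequality is satisfied.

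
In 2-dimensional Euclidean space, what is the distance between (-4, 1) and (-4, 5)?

√(Σ(x_i - y_i)²) = √((-4 - (-4))² + (1 - 5)²)
= √(0² + (-4)²) = √(0 + 16) = √16 = 4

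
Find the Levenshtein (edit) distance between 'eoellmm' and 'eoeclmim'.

Let D[i][j] be the edit distance between the first i characters of 'eoellmm' and the first j characters of 'eoeclmim', with D[i][0] = i, D[0][j] = j, and D[i][j] = D[i-1][j-1] if the characters match, else 1 + min(D[i-1][j], D[i][j-1], D[i-1][j-1]). Filling the table (rows: prefixes of 'eoellmm', columns: prefixes of 'eoeclmim'):
     ε  e  o  e  c  l  m  i  m
  ε  0  1  2  3  4  5  6  7  8
  e  1  0  1  2  3  4  5  6  7
  o  2  1  0  1  2  3  4  5  6
  e  3  2  1  0  1  2  3  4  5
  l  4  3  2  1  1  1  2  3  4
  l  5  4  3  2  2  1  2  3  4
  m  6  5  4  3  3  2  1  2  3
  m  7  6  5  4  4  3  2  2  2
The bottom-right entry gives D[7][8] = 2, so no sequence of fewer than 2 edits works. Backtracking through the table gives one optimal edit sequence (2 edits):
  eoellmm → eoeclmm (sub l→c @4)
  eoeclmm → eoeclmim (ins i @7)
Edit distance = 2.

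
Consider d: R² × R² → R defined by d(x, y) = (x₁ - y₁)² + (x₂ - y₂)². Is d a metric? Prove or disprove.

No. The squared Euclidean distance fails the triangle inequality. Counterexample: x = (0, 0), y = (4, 1), z = (8, 2). d(x,z) = 8² + 2² = 68, but d(x,y) + d(y,z) = (4² + 1²) + (4² + 1²) = 17 + 17 = 34. Since 68 > 34, the triangle inequality is violated. (Note: √d, the ordinary Euclidean distance, IS a metric.)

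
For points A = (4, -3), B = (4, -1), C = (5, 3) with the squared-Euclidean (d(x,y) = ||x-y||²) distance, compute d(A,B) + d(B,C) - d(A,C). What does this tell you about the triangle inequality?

d(A,B) = 0² + 2² = 4, d(B,C) = 1² + 4² = 17, d(A,C) = 1² + 6² = 37.
d(A,B) + d(B,C) - d(A,C) = 4 + 17 - 37 = 21 - 37 = -16. This is < 0, so the triangle inequality FAILS for these points (squared-Euclidean is not a metric).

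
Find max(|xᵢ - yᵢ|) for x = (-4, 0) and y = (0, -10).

max(|x_i - y_i|) = max(|-4 - 0|, |0 - (-10)|) = max(4, 10) = 10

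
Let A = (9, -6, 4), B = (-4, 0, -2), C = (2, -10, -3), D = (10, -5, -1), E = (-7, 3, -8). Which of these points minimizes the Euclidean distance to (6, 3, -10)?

Distances: d(A) ≈ 16.9115, d(B) ≈ 13.1529, d(C) ≈ 15.2971, d(D) ≈ 12.6886, d(E) ≈ 13.1529. Nearest: D = (10, -5, -1) with distance 12.6886.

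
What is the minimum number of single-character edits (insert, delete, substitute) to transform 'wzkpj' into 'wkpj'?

Let D[i][j] be the edit distance between the first i characters of 'wzkpj' and the first j characters of 'wkpj', with D[i][0] = i, D[0][j] = j, and D[i][j] = D[i-1][j-1] if the characters match, else 1 + min(D[i-1][j], D[i][j-1], D[i-1][j-1]). Filling the table (rows: prefixes of 'wzkpj', columns: prefixes of 'wkpj'):
     ε  w  k  p  j
  ε  0  1  2  3  4
  w  1  0  1  2  3
  z  2  1  1  2  3
  k  3  2  1  2  3
  p  4  3  2  1  2
  j  5  4  3  2  1
The bottom-right entry gives D[5][4] = 1, so no sequence of fewer than 1 edit works. Backtracking through the table gives one optimal edit sequence (1 edit):
  wzkpj → wkpj (del z @2)
Edit distance = 1.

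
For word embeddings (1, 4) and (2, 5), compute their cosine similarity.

With u = (1, 4), v = (2, 5):
u·v = 1·2 + 4·5 = 2 + 20 = 22.
|u| = √(1² + 4²) = √17, |v| = √(2² + 5²) = √29, so |u||v| = √(17·29) = √493.
cos θ = (u·v)/(|u||v|) = 22/√493 ≈ 0.9908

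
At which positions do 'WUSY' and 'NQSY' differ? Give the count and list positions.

Differing positions: 1, 2. Hamming distance = 2.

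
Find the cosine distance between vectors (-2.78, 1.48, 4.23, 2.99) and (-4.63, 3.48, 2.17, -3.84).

With u = (-2.78, 1.48, 4.23, 2.99), v = (-4.63, 3.48, 2.17, -3.84):
u·v = (-2.78)·(-4.63) + 1.48·3.48 + 4.23·2.17 + 2.99·(-3.84) = 12.8714 + 5.1504 + 9.1791 + (-11.4816) = 15.7193.
|u| = √((-2.78)² + 1.48² + 4.23² + 2.99²) = √(7.7284 + 2.1904 + 17.8929 + 8.9401) = √36.7518, |v| = √((-4.63)² + 3.48² + 2.17² + (-3.84)²) = √(21.4369 + 12.1104 + 4.7089 + 14.7456) = √53.0018.
cos θ = (u·v)/(|u||v|) = 15.7193/(√36.7518·√53.0018) ≈ 0.3562
Cosine distance = 1 - cos θ ≈ 1 - 0.3562 = 0.6438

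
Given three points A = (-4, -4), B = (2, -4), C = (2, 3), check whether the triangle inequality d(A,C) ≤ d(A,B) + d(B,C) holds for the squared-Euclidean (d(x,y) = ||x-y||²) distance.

d(A,B) = 6² + 0² = 36, d(B,C) = 0² + 7² = 49, d(A,C) = 6² + 7² = 85.
d(A,C) = 85 ≤ 36 + 49 = 85. Triangle inequality is satisfied.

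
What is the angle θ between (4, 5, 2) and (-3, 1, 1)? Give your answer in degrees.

With u = (4, 5, 2), v = (-3, 1, 1):
u·v = 4·(-3) + 5·1 + 2·1 = (-12) + 5 + 2 = -5.
|u| = √(4² + 5² + 2²) = √45, |v| = √((-3)² + 1² + 1²) = √11, so |u||v| = √(45·11) = √495.
cos θ = (u·v)/(|u||v|) = -5/√495 ≈ -0.224733
θ = arccos(-0.224733) ≈ 102.99°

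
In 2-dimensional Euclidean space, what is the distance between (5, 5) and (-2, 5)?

√(Σ(x_i - y_i)²) = √((5 - (-2))² + (5 - 5)²)
= √(7² + 0²) = √(49 + 0) = √49 = 7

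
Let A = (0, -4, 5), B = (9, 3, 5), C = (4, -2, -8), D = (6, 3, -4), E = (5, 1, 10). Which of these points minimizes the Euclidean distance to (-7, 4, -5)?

Distances: d(A) ≈ 14.5945, d(B) ≈ 18.8944, d(C) ≈ 12.8841, d(D) ≈ 13.0767, d(E) ≈ 19.4422. Nearest: C = (4, -2, -8) with distance 12.8841.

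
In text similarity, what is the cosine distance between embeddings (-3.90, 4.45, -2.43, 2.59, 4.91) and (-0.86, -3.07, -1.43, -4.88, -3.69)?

With u = (-3.90, 4.45, -2.43, 2.59, 4.91), v = (-0.86, -3.07, -1.43, -4.88, -3.69):
u·v = (-3.9)·(-0.86) + 4.45·(-3.07) + (-2.43)·(-1.43) + 2.59·(-4.88) + 4.91·(-3.69) = 3.354 + (-13.6615) + 3.4749 + (-12.6392) + (-18.1179) = -37.5897.
|u| = √((-3.9)² + 4.45² + (-2.43)² + 2.59² + 4.91²) = √(15.21 + 19.8025 + 5.9049 + 6.7081 + 24.1081) = √71.7336, |v| = √((-0.86)² + (-3.07)² + (-1.43)² + (-4.88)² + (-3.69)²) = √(0.7396 + 9.4249 + 2.0449 + 23.8144 + 13.6161) = √49.6399.
cos θ = (u·v)/(|u||v|) = -37.5897/(√71.7336·√49.6399) ≈ -0.6299
Cosine distance = 1 - cos θ ≈ 1 - (-0.6299) = 1.6299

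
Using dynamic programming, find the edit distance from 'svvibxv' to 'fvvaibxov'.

Let D[i][j] be the edit distance between the first i characters of 'svvibxv' and the first j characters of 'fvvaibxov', with D[i][0] = i, D[0][j] = j, and D[i][j] = D[i-1][j-1] if the characters match, else 1 + min(D[i-1][j], D[i][j-1], D[i-1][j-1]). Filling the table (rows: prefixes of 'svvibxv', columns: prefixes of 'fvvaibxov'):
     ε  f  v  v  a  i  b  x  o  v
  ε  0  1  2  3  4  5  6  7  8  9
  s  1  1  2  3  4  5  6  7  8  9
  v  2  2  1  2  3  4  5  6  7  8
  v  3  3  2  1  2  3  4  5  6  7
  i  4  4  3  2  2  2  3  4  5  6
  b  5  5  4  3  3  3  2  3  4  5
  x  6  6  5  4  4  4  3  2  3  4
  v  7  7  6  5  5  5  4  3  3  3
The bottom-right entry gives D[7][9] = 3, so no sequence of fewer than 3 edits works. Backtracking through the table gives one optimal edit sequence (3 edits):
  svvibxv → fvvibxv (sub s→f @1)
  fvvibxv → fvvaibxv (ins a @4)
  fvvaibxv → fvvaibxov (ins o @8)
Edit distance = 3.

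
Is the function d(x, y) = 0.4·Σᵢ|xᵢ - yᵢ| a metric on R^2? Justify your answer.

Yes. The L1 (Manhattan) norm induces a metric on R^2, and multiplying a metric by a positive constant 0.4 > 0 preserves all four axioms: non-negativity (0.4·||x-y|| ≥ 0), identity (0.4·||x-y|| = 0 ⟺ ||x-y|| = 0 ⟺ x = y), symmetry (||x-y|| = ||y-x||), and the triangle inequality (0.4·||x-z|| ≤ 0.4·||x-y|| + 0.4·||y-z||). So d is a metric.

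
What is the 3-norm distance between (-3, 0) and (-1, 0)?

(Σ|x_i - y_i|^3)^(1/3) = (|-3 - (-1)|^3 + |0 - 0|^3)^(1/3)
= (2^3 + 0^3)^(1/3) = (8 + 0)^(1/3) = (8)^(1/3) = 2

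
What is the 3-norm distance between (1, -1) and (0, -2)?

(Σ|x_i - y_i|^3)^(1/3) = (|1 - 0|^3 + |-1 - (-2)|^3)^(1/3)
= (1^3 + 1^3)^(1/3) = (1 + 1)^(1/3) = (2)^(1/3) ≈ 1.2599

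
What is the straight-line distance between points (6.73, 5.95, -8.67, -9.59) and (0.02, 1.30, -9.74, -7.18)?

√(Σ(x_i - y_i)²) = √((6.73 - 0.02)² + (5.95 - 1.3)² + (-8.67 - (-9.74))² + (-9.59 - (-7.18))²)
= √(6.71² + 4.65² + 1.07² + (-2.41)²) = √(45.0241 + 21.6225 + 1.1449 + 5.8081) = √73.5996 ≈ 8.579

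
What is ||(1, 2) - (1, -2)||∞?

max(|x_i - y_i|) = max(|1 - 1|, |2 - (-2)|) = max(0, 4) = 4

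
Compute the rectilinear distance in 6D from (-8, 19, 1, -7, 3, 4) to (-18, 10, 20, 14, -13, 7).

Σ|x_i - y_i| = |-8 - (-18)| + |19 - 10| + |1 - 20| + |-7 - 14| + |3 - (-13)| + |4 - 7| = 10 + 9 + 19 + 21 + 16 + 3 = 78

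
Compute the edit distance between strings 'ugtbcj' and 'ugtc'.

Let D[i][j] be the edit distance between the first i characters of 'ugtbcj' and the first j characters of 'ugtc', with D[i][0] = i, D[0][j] = j, and D[i][j] = D[i-1][j-1] if the characters match, else 1 + min(D[i-1][j], D[i][j-1], D[i-1][j-1]). Filling the table (rows: prefixes of 'ugtbcj', columns: prefixes of 'ugtc'):
     ε  u  g  t  c
  ε  0  1  2  3  4
  u  1  0  1  2  3
  g  2  1  0  1  2
  t  3  2  1  0  1
  b  4  3  2  1  1
  c  5  4  3  2  1
  j  6  5  4  3  2
The bottom-right entry gives D[6][4] = 2, so no sequence of fewer than 2 edits works. Backtracking through the table gives one optimal edit sequence (2 edits):
  ugtbcj → ugtcj (del b @4)
  ugtcj → ugtc (del j @5)
Edit distance = 2.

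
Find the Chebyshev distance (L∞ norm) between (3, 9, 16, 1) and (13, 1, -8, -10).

max(|x_i - y_i|) = max(|3 - 13|, |9 - 1|, |16 - (-8)|, |1 - (-10)|) = max(10, 8, 24, 11) = 24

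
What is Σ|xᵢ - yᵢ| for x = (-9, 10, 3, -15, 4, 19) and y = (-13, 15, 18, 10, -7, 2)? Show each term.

Σ|x_i - y_i| = |-9 - (-13)| + |10 - 15| + |3 - 18| + |-15 - 10| + |4 - (-7)| + |19 - 2| = 4 + 5 + 15 + 25 + 11 + 17 = 77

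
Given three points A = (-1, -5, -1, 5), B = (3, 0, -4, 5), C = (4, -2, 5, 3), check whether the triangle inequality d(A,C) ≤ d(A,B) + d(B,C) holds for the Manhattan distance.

d(A,B) = 4 + 5 + 3 + 0 = 12, d(B,C) = 1 + 2 + 9 + 2 = 14, d(A,C) = 5 + 3 + 6 + 2 = 16.
d(A,C) = 16 ≤ 12 + 14 = 26. Triangle inequality is satisfied.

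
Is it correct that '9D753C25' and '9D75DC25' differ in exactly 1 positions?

Differing positions: 5. Hamming distance = 1, so the claim is true.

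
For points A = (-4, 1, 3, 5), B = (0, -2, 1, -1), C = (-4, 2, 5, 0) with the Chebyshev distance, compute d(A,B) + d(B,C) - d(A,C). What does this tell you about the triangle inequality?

d(A,B) = max(4, 3, 2, 6) = 6, d(B,C) = max(4, 4, 4, 1) = 4, d(A,C) = max(0, 1, 2, 5) = 5.
d(A,B) + d(B,C) - d(A,C) = 6 + 4 - 5 = 10 - 5 = 5. This is ≥ 0, so the triangle inequality holds for these points.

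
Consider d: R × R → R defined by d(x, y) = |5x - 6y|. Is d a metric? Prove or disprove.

No. d fails symmetry: d(3, 9) = |5·3 - 6·9| = |-39| = 39, but d(9, 3) = |5·9 - 6·3| = |27| = 27. Since 39 ≠ 27, d(x,y) ≠ d(y,x) in general.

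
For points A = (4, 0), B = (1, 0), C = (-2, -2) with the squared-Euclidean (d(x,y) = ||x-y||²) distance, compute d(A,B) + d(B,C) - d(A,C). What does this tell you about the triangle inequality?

d(A,B) = 3² + 0² = 9, d(B,C) = 3² + 2² = 13, d(A,C) = 6² + 2² = 40.
d(A,B) + d(B,C) - d(A,C) = 9 + 13 - 40 = 22 - 40 = -18. This is < 0, so the triangle inequality FAILS for these points (squared-Euclidean is not a metric).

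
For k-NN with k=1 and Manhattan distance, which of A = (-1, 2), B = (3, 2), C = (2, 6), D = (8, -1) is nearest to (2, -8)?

Distances: d(A) = 13, d(B) = 11, d(C) = 14, d(D) = 13. Nearest: B = (3, 2) with distance 11.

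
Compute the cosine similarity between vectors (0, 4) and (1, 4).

With u = (0, 4), v = (1, 4):
u·v = 0·1 + 4·4 = 0 + 16 = 16.
|u| = √(0² + 4²) = √16, |v| = √(1² + 4²) = √17, so |u||v| = √(16·17) = √272.
cos θ = (u·v)/(|u||v|) = 16/√272 ≈ 0.9701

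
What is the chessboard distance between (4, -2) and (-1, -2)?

max(|x_i - y_i|) = max(|4 - (-1)|, |-2 - (-2)|) = max(5, 0) = 5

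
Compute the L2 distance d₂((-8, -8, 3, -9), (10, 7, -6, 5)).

√(Σ(x_i - y_i)²) = √((-8 - 10)² + (-8 - 7)² + (3 - (-6))² + (-9 - 5)²)
= √((-18)² + (-15)² + 9² + (-14)²) = √(324 + 225 + 81 + 196) = √826 ≈ 28.7402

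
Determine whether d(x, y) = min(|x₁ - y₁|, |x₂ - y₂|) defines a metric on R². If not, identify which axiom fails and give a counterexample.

No. d fails identity of indiscernibles: take x = (-4, 0) and y = (-4, 6). Then d(x,y) = min(|-4 - (-4)|, |0 - 6|) = min(0, 6) = 0, yet x ≠ y.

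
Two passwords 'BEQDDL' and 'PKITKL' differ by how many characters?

Differing positions: 1, 2, 3, 4, 5. Hamming distance = 5.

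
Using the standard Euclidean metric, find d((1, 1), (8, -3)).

√(Σ(x_i - y_i)²) = √((1 - 8)² + (1 - (-3))²)
= √((-7)² + 4²) = √(49 + 16) = √65 ≈ 8.0623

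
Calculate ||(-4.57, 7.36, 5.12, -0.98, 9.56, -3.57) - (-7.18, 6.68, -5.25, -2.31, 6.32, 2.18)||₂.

√(Σ(x_i - y_i)²) = √((-4.57 - (-7.18))² + (7.36 - 6.68)² + (5.12 - (-5.25))² + (-0.98 - (-2.31))² + (9.56 - 6.32)² + (-3.57 - 2.18)²)
= √(2.61² + 0.68² + 10.37² + 1.33² + 3.24² + (-5.75)²) = √(6.8121 + 0.4624 + 107.5369 + 1.7689 + 10.4976 + 33.0625) = √160.1404 ≈ 12.6547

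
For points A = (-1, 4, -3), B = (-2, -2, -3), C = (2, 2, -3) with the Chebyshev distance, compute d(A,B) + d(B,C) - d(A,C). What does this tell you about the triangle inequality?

d(A,B) = max(1, 6, 0) = 6, d(B,C) = max(4, 4, 0) = 4, d(A,C) = max(3, 2, 0) = 3.
d(A,B) + d(B,C) - d(A,C) = 6 + 4 - 3 = 10 - 3 = 7. This is ≥ 0, so the triangle inequality holds for these points.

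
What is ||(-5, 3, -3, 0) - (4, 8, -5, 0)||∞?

max(|x_i - y_i|) = max(|-5 - 4|, |3 - 8|, |-3 - (-5)|, |0 - 0|) = max(9, 5, 2, 0) = 9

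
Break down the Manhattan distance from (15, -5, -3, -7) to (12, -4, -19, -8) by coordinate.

Σ|x_i - y_i| = |15 - 12| + |-5 - (-4)| + |-3 - (-19)| + |-7 - (-8)| = 3 + 1 + 16 + 1 = 21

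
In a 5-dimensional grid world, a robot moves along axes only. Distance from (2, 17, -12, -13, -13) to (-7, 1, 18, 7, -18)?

Σ|x_i - y_i| = |2 - (-7)| + |17 - 1| + |-12 - 18| + |-13 - 7| + |-13 - (-18)| = 9 + 16 + 30 + 20 + 5 = 80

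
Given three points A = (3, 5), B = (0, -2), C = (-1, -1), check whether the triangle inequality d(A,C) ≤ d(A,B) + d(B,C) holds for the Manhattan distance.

d(A,B) = 3 + 7 = 10, d(B,C) = 1 + 1 = 2, d(A,C) = 4 + 6 = 10.
d(A,C) = 10 ≤ 10 + 2 = 12. Triangle inequality is satisfied.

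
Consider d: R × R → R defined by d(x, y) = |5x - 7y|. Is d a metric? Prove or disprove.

No. d fails symmetry: d(1, 8) = |5·1 - 7·8| = |-51| = 51, but d(8, 1) = |5·8 - 7·1| = |33| = 33. Since 51 ≠ 33, d(x,y) ≠ d(y,x) in general.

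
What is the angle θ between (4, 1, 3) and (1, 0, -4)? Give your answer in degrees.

With u = (4, 1, 3), v = (1, 0, -4):
u·v = 4·1 + 1·0 + 3·(-4) = 4 + 0 + (-12) = -8.
|u| = √(4² + 1² + 3²) = √26, |v| = √(1² + 0² + (-4)²) = √17, so |u||v| = √(26·17) = √442.
cos θ = (u·v)/(|u||v|) = -8/√442 ≈ -0.380521
θ = arccos(-0.380521) ≈ 112.37°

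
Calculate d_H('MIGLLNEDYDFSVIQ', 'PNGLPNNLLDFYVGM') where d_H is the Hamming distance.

Differing positions: 1, 2, 5, 7, 8, 9, 12, 14, 15. Hamming distance = 9.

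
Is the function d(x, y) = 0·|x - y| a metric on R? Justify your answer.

No. With c = 0, d(x,y) = 0 for all x, y. This fails identity of indiscernibles: d(1, 5) = 0 but 1 ≠ 5.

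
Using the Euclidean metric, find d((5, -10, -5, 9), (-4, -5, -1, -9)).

√(Σ(x_i - y_i)²) = √((5 - (-4))² + (-10 - (-5))² + (-5 - (-1))² + (9 - (-9))²)
= √(9² + (-5)² + (-4)² + 18²) = √(81 + 25 + 16 + 324) = √446 ≈ 21.1187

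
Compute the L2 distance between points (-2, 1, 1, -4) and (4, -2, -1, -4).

(Σ|x_i - y_i|^2)^(1/2) = (|-2 - 4|^2 + |1 - (-2)|^2 + |1 - (-1)|^2 + |-4 - (-4)|^2)^(1/2)
= (6^2 + 3^2 + 2^2 + 0^2)^(1/2) = (36 + 9 + 4 + 0)^(1/2) = (49)^(1/2) = 7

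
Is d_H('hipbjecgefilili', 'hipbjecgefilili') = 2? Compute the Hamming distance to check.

Differing positions: none. Hamming distance = 0, so the claim that d_H = 2 is false.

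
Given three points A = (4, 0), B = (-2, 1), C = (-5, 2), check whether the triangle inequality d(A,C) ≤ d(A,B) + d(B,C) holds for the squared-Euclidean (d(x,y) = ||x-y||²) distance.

d(A,B) = 6² + 1² = 37, d(B,C) = 3² + 1² = 10, d(A,C) = 9² + 2² = 85.
d(A,C) = 85 > 37 + 10 = 47. Triangle inequality is VIOLATED. (Squared-Euclidean is not a metric — this is a counterexample.)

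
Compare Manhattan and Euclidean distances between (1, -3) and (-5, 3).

L1 = |1 - (-5)| + |-3 - 3| = 6 + 6 = 12
L2 = √(6² + 6²) = √72 ≈ 8.4853
L1 ≥ L2 always (equality iff movement is along one axis); L1 > L2 here.
Ratio L1/L2 = 12/√72 ≈ 1.4142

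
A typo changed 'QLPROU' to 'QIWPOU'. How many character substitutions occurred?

Differing positions: 2, 3, 4. Hamming distance = 3.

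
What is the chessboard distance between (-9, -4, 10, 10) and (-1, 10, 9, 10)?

max(|x_i - y_i|) = max(|-9 - (-1)|, |-4 - 10|, |10 - 9|, |10 - 10|) = max(8, 14, 1, 0) = 14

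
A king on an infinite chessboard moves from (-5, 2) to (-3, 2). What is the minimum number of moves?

max(|x_i - y_i|) = max(|-5 - (-3)|, |2 - 2|) = max(2, 0) = 2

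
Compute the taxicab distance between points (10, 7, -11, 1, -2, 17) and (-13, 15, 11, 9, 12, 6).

Σ|x_i - y_i| = |10 - (-13)| + |7 - 15| + |-11 - 11| + |1 - 9| + |-2 - 12| + |17 - 6| = 23 + 8 + 22 + 8 + 14 + 11 = 86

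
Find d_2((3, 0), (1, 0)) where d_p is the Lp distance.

(Σ|x_i - y_i|^2)^(1/2) = (|3 - 1|^2 + |0 - 0|^2)^(1/2)
= (2^2 + 0^2)^(1/2) = (4 + 0)^(1/2) = (4)^(1/2) = 2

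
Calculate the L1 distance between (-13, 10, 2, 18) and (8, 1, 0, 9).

Σ|x_i - y_i| = |-13 - 8| + |10 - 1| + |2 - 0| + |18 - 9| = 21 + 9 + 2 + 9 = 41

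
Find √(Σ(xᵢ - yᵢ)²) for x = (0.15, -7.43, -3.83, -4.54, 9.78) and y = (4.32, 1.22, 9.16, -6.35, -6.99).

√(Σ(x_i - y_i)²) = √((0.15 - 4.32)² + (-7.43 - 1.22)² + (-3.83 - 9.16)² + (-4.54 - (-6.35))² + (9.78 - (-6.99))²)
= √((-4.17)² + (-8.65)² + (-12.99)² + 1.81² + 16.77²) = √(17.3889 + 74.8225 + 168.7401 + 3.2761 + 281.2329) = √545.4605 ≈ 23.3551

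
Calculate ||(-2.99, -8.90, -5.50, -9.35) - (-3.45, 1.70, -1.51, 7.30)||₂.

√(Σ(x_i - y_i)²) = √((-2.99 - (-3.45))² + (-8.9 - 1.7)² + (-5.5 - (-1.51))² + (-9.35 - 7.3)²)
= √(0.46² + (-10.6)² + (-3.99)² + (-16.65)²) = √(0.2116 + 112.36 + 15.9201 + 277.2225) = √405.7142 ≈ 20.1423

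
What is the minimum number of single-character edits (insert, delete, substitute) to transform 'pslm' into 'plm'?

Let D[i][j] be the edit distance between the first i characters of 'pslm' and the first j characters of 'plm', with D[i][0] = i, D[0][j] = j, and D[i][j] = D[i-1][j-1] if the characters match, else 1 + min(D[i-1][j], D[i][j-1], D[i-1][j-1]). Filling the table (rows: prefixes of 'pslm', columns: prefixes of 'plm'):
     ε  p  l  m
  ε  0  1  2  3
  p  1  0  1  2
  s  2  1  1  2
  l  3  2  1  2
  m  4  3  2  1
The bottom-right entry gives D[4][3] = 1, so no sequence of fewer than 1 edit works. Backtracking through the table gives one optimal edit sequence (1 edit):
  pslm → plm (del s @2)
Edit distance = 1.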